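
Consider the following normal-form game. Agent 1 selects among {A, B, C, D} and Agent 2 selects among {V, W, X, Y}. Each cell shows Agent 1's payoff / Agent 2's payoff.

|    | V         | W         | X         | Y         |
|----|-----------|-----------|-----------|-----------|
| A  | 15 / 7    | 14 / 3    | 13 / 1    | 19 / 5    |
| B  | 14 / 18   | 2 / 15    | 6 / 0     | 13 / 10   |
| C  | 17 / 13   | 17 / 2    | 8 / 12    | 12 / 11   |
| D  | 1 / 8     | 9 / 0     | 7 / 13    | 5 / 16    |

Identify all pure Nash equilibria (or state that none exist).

A profile is a Nash equilibrium when each player is best-responding to the other.
Agent 1's best responses — vs V: C (payoff 17); vs W: C (payoff 17); vs X: A (payoff 13); vs Y: A (payoff 19).
Agent 2's best responses — vs A: V (payoff 7); vs B: V (payoff 18); vs C: V (payoff 13); vs D: Y (payoff 16).
The only mutual best response is (C, V); neither player gains by switching there.

(C, V)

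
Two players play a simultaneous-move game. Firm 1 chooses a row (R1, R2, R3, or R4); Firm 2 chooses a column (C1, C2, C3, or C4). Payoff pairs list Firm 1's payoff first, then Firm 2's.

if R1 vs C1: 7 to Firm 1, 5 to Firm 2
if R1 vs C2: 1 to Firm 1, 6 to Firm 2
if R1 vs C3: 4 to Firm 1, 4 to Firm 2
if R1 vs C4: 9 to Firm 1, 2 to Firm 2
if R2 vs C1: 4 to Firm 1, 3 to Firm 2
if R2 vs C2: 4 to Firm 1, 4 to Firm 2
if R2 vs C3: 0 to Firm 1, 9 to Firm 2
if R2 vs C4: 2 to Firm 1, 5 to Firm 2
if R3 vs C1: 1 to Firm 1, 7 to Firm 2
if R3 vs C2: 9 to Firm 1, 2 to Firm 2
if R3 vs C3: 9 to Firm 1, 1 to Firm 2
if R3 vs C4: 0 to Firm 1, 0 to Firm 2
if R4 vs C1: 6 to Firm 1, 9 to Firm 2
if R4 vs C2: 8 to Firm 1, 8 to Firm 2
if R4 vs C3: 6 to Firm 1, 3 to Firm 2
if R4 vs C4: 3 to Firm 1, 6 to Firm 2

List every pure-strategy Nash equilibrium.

None

A profile is a Nash equilibrium when each player is best-responding to the other.
Firm 1's best responses — vs C1: R1 (payoff 7); vs C2: R3 (payoff 9); vs C3: R3 (payoff 9); vs C4: R1 (payoff 9).
Firm 2's best responses — vs R1: C2 (payoff 6); vs R2: C3 (payoff 9); vs R3: C1 (payoff 7); vs R4: C1 (payoff 9).
No cell has both players best-responding. For instance, Firm 1's best reply to C2 is R3, but against R3 Firm 2 prefers C1 over C2.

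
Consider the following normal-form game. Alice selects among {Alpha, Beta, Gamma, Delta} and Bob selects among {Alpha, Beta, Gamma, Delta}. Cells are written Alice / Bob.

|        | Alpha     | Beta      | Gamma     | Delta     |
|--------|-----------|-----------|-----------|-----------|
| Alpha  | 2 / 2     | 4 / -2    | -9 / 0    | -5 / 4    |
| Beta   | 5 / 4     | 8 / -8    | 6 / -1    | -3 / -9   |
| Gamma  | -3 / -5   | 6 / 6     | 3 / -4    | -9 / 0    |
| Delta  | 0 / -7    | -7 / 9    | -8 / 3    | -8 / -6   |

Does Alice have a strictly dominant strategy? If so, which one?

Beta

A strategy is strictly dominant if it gives Alice a strictly higher payoff than every other strategy, against every choice by the opponent.
Beta strictly dominates: vs Alpha: 5 > each of {2, -3, 0}; vs Beta: 8 > each of {4, 6, -7}; vs Gamma: 6 > each of {-9, 3, -8}; vs Delta: -3 > each of {-5, -9, -8}.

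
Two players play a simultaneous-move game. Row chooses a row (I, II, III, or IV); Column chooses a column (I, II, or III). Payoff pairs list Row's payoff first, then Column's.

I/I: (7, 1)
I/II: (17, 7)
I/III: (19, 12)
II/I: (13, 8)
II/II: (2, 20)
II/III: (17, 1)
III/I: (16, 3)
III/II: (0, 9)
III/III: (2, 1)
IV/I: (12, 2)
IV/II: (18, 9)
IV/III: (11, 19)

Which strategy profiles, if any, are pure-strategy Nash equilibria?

Check mutual best responses: a cell is a NE iff neither player can gain by unilaterally deviating.
Row's best responses — vs I: III (payoff 16); vs II: IV (payoff 18); vs III: I (payoff 19).
Column's best responses — vs I: III (payoff 12); vs II: II (payoff 20); vs III: II (payoff 9); vs IV: III (payoff 19).
The only mutual best response is (I, III); neither player gains by switching there.

(I, III)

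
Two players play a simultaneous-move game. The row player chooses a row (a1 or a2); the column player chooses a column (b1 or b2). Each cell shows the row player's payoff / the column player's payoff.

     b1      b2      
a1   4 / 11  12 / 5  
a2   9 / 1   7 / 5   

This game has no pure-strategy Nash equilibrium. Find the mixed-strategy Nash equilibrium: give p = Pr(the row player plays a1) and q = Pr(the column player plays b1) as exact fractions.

p = 2/5, q = 1/2

In a mixed NE each player is indifferent between their pure strategies, so the opponent's mix sets the indifference.
The column player indifferent between b1 and b2: p·11 + (1−p)·1 = p·5 + (1−p)·5 ⟹ 1 + 10p = 5 + 0p ⟹ p = 2/5.
The row player indifferent between a1 and a2: q·4 + (1−q)·12 = q·9 + (1−q)·7 ⟹ 12 + (-8)q = 7 + 2q ⟹ q = 1/2.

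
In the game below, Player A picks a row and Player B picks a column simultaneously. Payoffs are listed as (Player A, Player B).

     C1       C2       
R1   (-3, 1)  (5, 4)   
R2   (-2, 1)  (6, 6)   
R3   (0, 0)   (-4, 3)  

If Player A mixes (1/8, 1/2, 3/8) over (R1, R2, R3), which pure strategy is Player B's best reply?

Player B's best reply maximizes expected payoff against the mix.
C1: (1/8)·1 + (1/2)·1 + (3/8)·0 = 5/8
C2: (1/8)·4 + (1/2)·6 + (3/8)·3 = 37/8
Highest expected payoff is 37/8, from C2.

C2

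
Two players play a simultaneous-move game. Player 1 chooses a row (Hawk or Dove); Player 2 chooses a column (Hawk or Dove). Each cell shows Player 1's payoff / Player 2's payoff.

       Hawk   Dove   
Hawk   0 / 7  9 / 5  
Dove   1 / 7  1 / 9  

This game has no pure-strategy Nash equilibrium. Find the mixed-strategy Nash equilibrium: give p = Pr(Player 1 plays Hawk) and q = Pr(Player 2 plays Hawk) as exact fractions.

p = 1/2, q = 8/9

In a mixed NE each player is indifferent between their pure strategies, so the opponent's mix sets the indifference.
Player 2 indifferent between Hawk and Dove: p·7 + (1−p)·7 = p·5 + (1−p)·9 ⟹ 7 + 0p = 9 + (-4)p ⟹ p = 1/2.
Player 1 indifferent between Hawk and Dove: q·0 + (1−q)·9 = q·1 + (1−q)·1 ⟹ 9 + (-9)q = 1 + 0q ⟹ q = 8/9.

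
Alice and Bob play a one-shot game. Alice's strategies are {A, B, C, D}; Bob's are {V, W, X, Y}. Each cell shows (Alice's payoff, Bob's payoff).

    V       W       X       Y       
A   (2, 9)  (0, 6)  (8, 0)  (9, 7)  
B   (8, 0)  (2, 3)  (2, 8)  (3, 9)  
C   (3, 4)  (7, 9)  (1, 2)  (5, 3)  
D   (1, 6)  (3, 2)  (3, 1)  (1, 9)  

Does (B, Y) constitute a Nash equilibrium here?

Holding Bob at Y: Alice gets 3 from B but could get 9 by switching to A. Alice has a profitable deviation.

No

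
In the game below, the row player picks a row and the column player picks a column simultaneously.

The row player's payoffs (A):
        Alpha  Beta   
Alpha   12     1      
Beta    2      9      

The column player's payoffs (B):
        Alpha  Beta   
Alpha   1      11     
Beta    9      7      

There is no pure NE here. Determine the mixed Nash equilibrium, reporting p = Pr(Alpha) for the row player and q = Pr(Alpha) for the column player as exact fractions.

p = 1/6, q = 4/9

Each player's mixing probability is pinned down by making the *other* player indifferent.
The column player indifferent between Alpha and Beta: p·1 + (1−p)·9 = p·11 + (1−p)·7 ⟹ 9 + (-8)p = 7 + 4p ⟹ p = 1/6.
The row player indifferent between Alpha and Beta: q·12 + (1−q)·1 = q·2 + (1−q)·9 ⟹ 1 + 11q = 9 + (-7)q ⟹ q = 4/9.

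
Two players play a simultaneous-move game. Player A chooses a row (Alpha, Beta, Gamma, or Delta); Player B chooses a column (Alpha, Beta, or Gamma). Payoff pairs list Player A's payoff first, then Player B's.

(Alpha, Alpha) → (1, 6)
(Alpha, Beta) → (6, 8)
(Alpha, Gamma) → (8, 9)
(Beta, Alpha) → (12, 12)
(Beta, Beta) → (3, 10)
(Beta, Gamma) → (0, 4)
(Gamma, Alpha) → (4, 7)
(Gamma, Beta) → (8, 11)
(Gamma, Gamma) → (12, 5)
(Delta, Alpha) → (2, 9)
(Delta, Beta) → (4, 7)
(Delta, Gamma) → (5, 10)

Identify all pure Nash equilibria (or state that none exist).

Check mutual best responses: a cell is a NE iff neither player can gain by unilaterally deviating.
Player A's best responses — vs Alpha: Beta (payoff 12); vs Beta: Gamma (payoff 8); vs Gamma: Gamma (payoff 12).
Player B's best responses — vs Alpha: Gamma (payoff 9); vs Beta: Alpha (payoff 12); vs Gamma: Beta (payoff 11); vs Delta: Gamma (payoff 10).
Mutual best responses occur at (Beta, Alpha) and (Gamma, Beta); at each, neither player gains by switching.

(Beta, Alpha) and (Gamma, Beta)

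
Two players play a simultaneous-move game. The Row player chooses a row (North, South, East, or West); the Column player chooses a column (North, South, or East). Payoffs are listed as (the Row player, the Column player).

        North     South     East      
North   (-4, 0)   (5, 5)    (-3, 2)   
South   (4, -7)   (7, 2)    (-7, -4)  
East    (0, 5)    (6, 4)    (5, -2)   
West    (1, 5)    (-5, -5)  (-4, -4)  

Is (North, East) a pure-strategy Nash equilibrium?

No

Holding the Column player at East: the Row player gets -3 from North but could get 5 by switching to East. The Row player has a profitable deviation.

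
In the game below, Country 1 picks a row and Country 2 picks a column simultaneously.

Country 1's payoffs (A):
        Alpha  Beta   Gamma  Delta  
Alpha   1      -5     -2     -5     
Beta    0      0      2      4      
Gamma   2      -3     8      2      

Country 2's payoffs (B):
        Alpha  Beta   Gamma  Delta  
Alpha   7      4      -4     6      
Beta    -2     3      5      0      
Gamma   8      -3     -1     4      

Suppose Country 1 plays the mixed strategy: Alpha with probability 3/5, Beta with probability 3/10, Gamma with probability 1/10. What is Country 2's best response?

Alpha

Compute Country 2's expected payoff from each pure strategy against the given mix.
Alpha: (3/5)·7 + (3/10)·(-2) + (1/10)·8 = 22/5
Beta: (3/5)·4 + (3/10)·3 + (1/10)·(-3) = 3
Gamma: (3/5)·(-4) + (3/10)·5 + (1/10)·(-1) = -1
Delta: (3/5)·6 + (3/10)·0 + (1/10)·4 = 4
Highest expected payoff is 22/5, from Alpha.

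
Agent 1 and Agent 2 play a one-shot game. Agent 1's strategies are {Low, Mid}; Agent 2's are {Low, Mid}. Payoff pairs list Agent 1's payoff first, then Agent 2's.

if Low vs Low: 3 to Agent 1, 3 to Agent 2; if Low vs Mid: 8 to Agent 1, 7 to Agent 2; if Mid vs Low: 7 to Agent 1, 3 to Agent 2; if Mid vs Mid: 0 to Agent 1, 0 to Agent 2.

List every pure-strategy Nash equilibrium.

Find each player's best response to every opponent strategy; NE are the intersections.
Agent 1's best responses — vs Low: Mid (payoff 7); vs Mid: Low (payoff 8).
Agent 2's best responses — vs Low: Mid (payoff 7); vs Mid: Low (payoff 3).
Mutual best responses occur at (Low, Mid) and (Mid, Low); at each, neither player gains by switching.

(Low, Mid) and (Mid, Low)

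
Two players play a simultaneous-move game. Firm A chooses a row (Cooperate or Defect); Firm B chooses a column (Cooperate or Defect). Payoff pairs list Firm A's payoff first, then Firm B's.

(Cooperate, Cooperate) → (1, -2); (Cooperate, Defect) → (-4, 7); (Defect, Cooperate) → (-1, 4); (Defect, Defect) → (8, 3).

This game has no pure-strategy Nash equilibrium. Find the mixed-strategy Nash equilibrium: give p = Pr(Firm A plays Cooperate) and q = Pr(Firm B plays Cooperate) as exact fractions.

Each player's mixing probability is pinned down by making the *other* player indifferent.
Firm B indifferent between Cooperate and Defect: p·(-2) + (1−p)·4 = p·7 + (1−p)·3 ⟹ 4 + (-6)p = 3 + 4p ⟹ p = 1/10.
Firm A indifferent between Cooperate and Defect: q·1 + (1−q)·(-4) = q·(-1) + (1−q)·8 ⟹ (-4) + 5q = 8 + (-9)q ⟹ q = 6/7.

p = 1/10, q = 6/7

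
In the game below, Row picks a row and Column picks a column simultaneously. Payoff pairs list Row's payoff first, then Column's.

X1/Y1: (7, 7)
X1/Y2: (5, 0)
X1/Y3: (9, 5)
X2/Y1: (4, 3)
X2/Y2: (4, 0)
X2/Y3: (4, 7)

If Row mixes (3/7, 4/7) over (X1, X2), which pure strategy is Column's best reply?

Column's best reply maximizes expected payoff against the mix.
Y1: (3/7)·7 + (4/7)·3 = 33/7
Y2: (3/7)·0 + (4/7)·0 = 0
Y3: (3/7)·5 + (4/7)·7 = 43/7
Highest expected payoff is 43/7, from Y3.

Y3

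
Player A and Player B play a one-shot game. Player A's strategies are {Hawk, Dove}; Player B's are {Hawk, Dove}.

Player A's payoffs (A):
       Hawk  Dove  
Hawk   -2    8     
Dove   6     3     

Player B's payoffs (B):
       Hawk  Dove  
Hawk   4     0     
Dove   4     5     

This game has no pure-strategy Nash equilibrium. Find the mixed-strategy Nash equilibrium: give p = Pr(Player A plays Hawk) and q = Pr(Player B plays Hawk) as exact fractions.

p = 1/5, q = 5/13

Each player's mixing probability is pinned down by making the *other* player indifferent.
Player B indifferent between Hawk and Dove: p·4 + (1−p)·4 = p·0 + (1−p)·5 ⟹ 4 + 0p = 5 + (-5)p ⟹ p = 1/5.
Player A indifferent between Hawk and Dove: q·(-2) + (1−q)·8 = q·6 + (1−q)·3 ⟹ 8 + (-10)q = 3 + 3q ⟹ q = 5/13.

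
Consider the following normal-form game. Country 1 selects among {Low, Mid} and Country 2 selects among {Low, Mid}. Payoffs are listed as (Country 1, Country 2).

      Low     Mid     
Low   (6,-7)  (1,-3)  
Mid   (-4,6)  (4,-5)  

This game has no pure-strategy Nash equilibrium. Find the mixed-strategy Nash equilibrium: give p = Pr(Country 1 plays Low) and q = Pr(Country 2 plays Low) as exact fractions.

p = 11/15, q = 3/13

Each player's mixing probability is pinned down by making the *other* player indifferent.
Country 2 indifferent between Low and Mid: p·(-7) + (1−p)·6 = p·(-3) + (1−p)·(-5) ⟹ 6 + (-13)p = (-5) + 2p ⟹ p = 11/15.
Country 1 indifferent between Low and Mid: q·6 + (1−q)·1 = q·(-4) + (1−q)·4 ⟹ 1 + 5q = 4 + (-8)q ⟹ q = 3/13.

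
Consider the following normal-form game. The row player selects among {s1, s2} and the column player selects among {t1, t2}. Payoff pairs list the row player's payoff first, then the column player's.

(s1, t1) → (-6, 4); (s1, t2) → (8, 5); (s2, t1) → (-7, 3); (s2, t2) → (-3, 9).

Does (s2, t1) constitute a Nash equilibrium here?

No

Holding the column player at t1: the row player gets -7 from s2 but could get -6 by switching to s1. The row player has a profitable deviation.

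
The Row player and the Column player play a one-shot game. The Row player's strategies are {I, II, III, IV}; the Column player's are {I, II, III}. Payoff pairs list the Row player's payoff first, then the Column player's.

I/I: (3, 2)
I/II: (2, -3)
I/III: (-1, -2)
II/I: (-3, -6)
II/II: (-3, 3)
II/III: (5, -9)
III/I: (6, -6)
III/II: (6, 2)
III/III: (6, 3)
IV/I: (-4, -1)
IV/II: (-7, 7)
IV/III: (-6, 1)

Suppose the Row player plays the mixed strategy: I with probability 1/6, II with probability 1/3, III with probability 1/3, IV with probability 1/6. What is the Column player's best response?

The Column player's best reply maximizes expected payoff against the mix.
I: (1/6)·2 + (1/3)·(-6) + (1/3)·(-6) + (1/6)·(-1) = -23/6
II: (1/6)·(-3) + (1/3)·3 + (1/3)·2 + (1/6)·7 = 7/3
III: (1/6)·(-2) + (1/3)·(-9) + (1/3)·3 + (1/6)·1 = -13/6
Highest expected payoff is 7/3, from II.

II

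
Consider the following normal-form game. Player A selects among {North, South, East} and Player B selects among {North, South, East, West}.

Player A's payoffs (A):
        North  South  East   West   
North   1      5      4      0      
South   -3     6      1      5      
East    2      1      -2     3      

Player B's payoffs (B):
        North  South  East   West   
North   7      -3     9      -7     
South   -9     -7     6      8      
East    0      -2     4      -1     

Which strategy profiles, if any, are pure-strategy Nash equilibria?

(North, East) and (South, West)

A profile is a Nash equilibrium when each player is best-responding to the other.
Player A's best responses — vs North: East (payoff 2); vs South: South (payoff 6); vs East: North (payoff 4); vs West: South (payoff 5).
Player B's best responses — vs North: East (payoff 9); vs South: West (payoff 8); vs East: East (payoff 4).
Mutual best responses occur at (North, East) and (South, West); at each, neither player gains by switching.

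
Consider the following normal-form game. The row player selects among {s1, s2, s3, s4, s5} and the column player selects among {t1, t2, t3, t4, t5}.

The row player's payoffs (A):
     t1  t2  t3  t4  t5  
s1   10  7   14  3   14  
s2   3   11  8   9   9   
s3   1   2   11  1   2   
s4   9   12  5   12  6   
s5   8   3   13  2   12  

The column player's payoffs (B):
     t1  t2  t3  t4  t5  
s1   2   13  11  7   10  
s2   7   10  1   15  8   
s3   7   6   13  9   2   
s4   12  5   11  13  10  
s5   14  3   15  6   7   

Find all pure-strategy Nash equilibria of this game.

(s4, t4)

Find each player's best response to every opponent strategy; NE are the intersections.
The row player's best responses — vs t1: s1 (payoff 10); vs t2: s4 (payoff 12); vs t3: s1 (payoff 14); vs t4: s4 (payoff 12); vs t5: s1 (payoff 14).
The column player's best responses — vs s1: t2 (payoff 13); vs s2: t4 (payoff 15); vs s3: t3 (payoff 13); vs s4: t4 (payoff 13); vs s5: t3 (payoff 15).
The only mutual best response is (s4, t4); neither player gains by switching there.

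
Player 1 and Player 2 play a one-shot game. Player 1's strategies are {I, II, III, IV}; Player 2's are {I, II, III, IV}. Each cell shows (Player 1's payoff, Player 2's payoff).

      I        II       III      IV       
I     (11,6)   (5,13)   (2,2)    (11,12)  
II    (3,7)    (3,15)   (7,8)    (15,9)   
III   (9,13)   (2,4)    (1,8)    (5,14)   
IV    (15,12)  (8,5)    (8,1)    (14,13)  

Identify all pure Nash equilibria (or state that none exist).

Find each player's best response to every opponent strategy; NE are the intersections.
Player 1's best responses — vs I: IV (payoff 15); vs II: IV (payoff 8); vs III: IV (payoff 8); vs IV: II (payoff 15).
Player 2's best responses — vs I: II (payoff 13); vs II: II (payoff 15); vs III: IV (payoff 14); vs IV: IV (payoff 13).
No cell has both players best-responding. For instance, Player 1's best reply to IV is II, but against II Player 2 prefers II over IV.

No pure-strategy Nash equilibrium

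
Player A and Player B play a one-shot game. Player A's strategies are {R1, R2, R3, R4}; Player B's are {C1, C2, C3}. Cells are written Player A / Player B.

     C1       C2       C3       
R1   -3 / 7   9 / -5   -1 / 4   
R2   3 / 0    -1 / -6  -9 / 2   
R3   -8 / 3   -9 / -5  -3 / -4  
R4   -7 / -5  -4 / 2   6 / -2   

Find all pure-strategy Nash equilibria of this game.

A profile is a Nash equilibrium when each player is best-responding to the other.
Player A's best responses — vs C1: R2 (payoff 3); vs C2: R1 (payoff 9); vs C3: R4 (payoff 6).
Player B's best responses — vs R1: C1 (payoff 7); vs R2: C3 (payoff 2); vs R3: C1 (payoff 3); vs R4: C2 (payoff 2).
No cell has both players best-responding. For instance, Player A's best reply to C2 is R1, but against R1 Player B prefers C1 over C2.

No pure-strategy Nash equilibrium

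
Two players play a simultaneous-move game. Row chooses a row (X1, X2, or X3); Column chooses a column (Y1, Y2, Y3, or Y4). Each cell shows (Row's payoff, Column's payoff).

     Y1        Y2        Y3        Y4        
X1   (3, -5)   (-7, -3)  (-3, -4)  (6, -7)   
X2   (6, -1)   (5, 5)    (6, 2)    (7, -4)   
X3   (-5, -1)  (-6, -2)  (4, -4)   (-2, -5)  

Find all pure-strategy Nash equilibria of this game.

(X2, Y2)

Find each player's best response to every opponent strategy; NE are the intersections.
Row's best responses — vs Y1: X2 (payoff 6); vs Y2: X2 (payoff 5); vs Y3: X2 (payoff 6); vs Y4: X2 (payoff 7).
Column's best responses — vs X1: Y2 (payoff -3); vs X2: Y2 (payoff 5); vs X3: Y1 (payoff -1).
The only mutual best response is (X2, Y2); neither player gains by switching there.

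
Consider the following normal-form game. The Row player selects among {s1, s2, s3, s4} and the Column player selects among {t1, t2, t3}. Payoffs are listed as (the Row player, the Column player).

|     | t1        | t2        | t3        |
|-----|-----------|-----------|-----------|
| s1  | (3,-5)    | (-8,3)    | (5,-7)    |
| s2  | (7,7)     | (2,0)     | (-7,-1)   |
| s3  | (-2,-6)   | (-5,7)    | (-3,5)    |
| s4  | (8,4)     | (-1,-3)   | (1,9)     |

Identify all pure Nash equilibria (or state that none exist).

Find each player's best response to every opponent strategy; NE are the intersections.
The Row player's best responses — vs t1: s4 (payoff 8); vs t2: s2 (payoff 2); vs t3: s1 (payoff 5).
The Column player's best responses — vs s1: t2 (payoff 3); vs s2: t1 (payoff 7); vs s3: t2 (payoff 7); vs s4: t3 (payoff 9).
No cell has both players best-responding. For instance, the Row player's best reply to t2 is s2, but against s2 the Column player prefers t1 over t2.

There is no pure-strategy Nash equilibrium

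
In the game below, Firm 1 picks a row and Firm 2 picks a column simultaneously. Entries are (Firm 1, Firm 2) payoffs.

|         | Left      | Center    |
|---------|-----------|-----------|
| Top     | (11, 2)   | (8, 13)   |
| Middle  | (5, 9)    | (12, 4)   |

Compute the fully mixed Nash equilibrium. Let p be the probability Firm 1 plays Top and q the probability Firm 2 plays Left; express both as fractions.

Each player's mixing probability is pinned down by making the *other* player indifferent.
Firm 2 indifferent between Left and Center: p·2 + (1−p)·9 = p·13 + (1−p)·4 ⟹ 9 + (-7)p = 4 + 9p ⟹ p = 5/16.
Firm 1 indifferent between Top and Middle: q·11 + (1−q)·8 = q·5 + (1−q)·12 ⟹ 8 + 3q = 12 + (-7)q ⟹ q = 2/5.

p = 5/16, q = 2/5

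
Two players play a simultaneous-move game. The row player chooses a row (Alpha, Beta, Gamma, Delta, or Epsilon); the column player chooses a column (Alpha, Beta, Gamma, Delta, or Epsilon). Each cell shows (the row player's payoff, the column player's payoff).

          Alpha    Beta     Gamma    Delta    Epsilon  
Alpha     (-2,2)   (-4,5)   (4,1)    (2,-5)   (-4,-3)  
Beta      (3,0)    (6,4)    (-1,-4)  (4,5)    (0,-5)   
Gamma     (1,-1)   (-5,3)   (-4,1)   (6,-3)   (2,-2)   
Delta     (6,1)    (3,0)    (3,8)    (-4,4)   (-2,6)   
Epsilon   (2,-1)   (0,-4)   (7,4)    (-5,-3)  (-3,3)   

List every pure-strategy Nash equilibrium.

A profile is a Nash equilibrium when each player is best-responding to the other.
The row player's best responses — vs Alpha: Delta (payoff 6); vs Beta: Beta (payoff 6); vs Gamma: Epsilon (payoff 7); vs Delta: Gamma (payoff 6); vs Epsilon: Gamma (payoff 2).
The column player's best responses — vs Alpha: Beta (payoff 5); vs Beta: Delta (payoff 5); vs Gamma: Beta (payoff 3); vs Delta: Gamma (payoff 8); vs Epsilon: Gamma (payoff 4).
The only mutual best response is (Epsilon, Gamma); neither player gains by switching there.

(Epsilon, Gamma)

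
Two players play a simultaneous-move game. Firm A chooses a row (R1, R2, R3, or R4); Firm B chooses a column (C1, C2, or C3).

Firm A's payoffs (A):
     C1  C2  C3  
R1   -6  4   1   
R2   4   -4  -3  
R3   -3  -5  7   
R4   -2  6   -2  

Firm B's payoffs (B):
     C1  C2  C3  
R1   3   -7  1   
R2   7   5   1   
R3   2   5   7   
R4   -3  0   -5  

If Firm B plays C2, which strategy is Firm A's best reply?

R4

With Firm B fixed at C2, Firm A's payoffs are: R1 → 4, R2 → -4, R3 → -5, R4 → 6.
The maximum is 6, achieved by R4.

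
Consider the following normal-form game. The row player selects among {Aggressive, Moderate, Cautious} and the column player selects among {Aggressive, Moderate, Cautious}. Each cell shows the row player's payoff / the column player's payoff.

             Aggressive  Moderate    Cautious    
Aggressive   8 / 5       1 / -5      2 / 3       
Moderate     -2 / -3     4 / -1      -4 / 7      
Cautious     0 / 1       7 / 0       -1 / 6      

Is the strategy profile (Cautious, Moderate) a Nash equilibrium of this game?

Holding the column player at Moderate: the row player gets 7 from Cautious, versus 1 from Aggressive, 4 from Moderate. No profitable deviation for the row player.
Holding the row player at Cautious: the column player gets 0 from Moderate but could get 6 by switching to Cautious. The column player has a profitable deviation.

No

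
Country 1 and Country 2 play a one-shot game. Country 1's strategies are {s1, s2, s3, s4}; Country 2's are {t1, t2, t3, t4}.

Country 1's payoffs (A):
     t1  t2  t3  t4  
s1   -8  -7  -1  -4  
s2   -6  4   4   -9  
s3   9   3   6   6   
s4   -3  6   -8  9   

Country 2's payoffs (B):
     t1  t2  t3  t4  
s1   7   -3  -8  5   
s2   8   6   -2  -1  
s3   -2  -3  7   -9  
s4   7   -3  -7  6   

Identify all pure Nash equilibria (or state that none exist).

(s3, t3)

A profile is a Nash equilibrium when each player is best-responding to the other.
Country 1's best responses — vs t1: s3 (payoff 9); vs t2: s4 (payoff 6); vs t3: s3 (payoff 6); vs t4: s4 (payoff 9).
Country 2's best responses — vs s1: t1 (payoff 7); vs s2: t1 (payoff 8); vs s3: t3 (payoff 7); vs s4: t1 (payoff 7).
The only mutual best response is (s3, t3); neither player gains by switching there.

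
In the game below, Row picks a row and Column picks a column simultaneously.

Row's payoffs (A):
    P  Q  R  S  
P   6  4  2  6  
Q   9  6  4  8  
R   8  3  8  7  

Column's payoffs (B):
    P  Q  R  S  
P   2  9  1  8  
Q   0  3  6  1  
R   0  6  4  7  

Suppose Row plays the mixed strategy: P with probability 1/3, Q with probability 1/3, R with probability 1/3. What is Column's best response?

Q

Compute Column's expected payoff from each pure strategy against the given mix.
P: (1/3)·2 + (1/3)·0 + (1/3)·0 = 2/3
Q: (1/3)·9 + (1/3)·3 + (1/3)·6 = 6
R: (1/3)·1 + (1/3)·6 + (1/3)·4 = 11/3
S: (1/3)·8 + (1/3)·1 + (1/3)·7 = 16/3
Highest expected payoff is 6, from Q.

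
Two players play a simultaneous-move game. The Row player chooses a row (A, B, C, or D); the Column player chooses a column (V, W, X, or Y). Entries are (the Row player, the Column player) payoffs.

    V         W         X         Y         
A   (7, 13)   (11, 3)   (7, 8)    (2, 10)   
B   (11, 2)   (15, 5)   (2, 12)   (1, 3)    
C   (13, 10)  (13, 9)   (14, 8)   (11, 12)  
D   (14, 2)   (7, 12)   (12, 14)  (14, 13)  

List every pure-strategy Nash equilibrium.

Check mutual best responses: a cell is a NE iff neither player can gain by unilaterally deviating.
The Row player's best responses — vs V: D (payoff 14); vs W: B (payoff 15); vs X: C (payoff 14); vs Y: D (payoff 14).
The Column player's best responses — vs A: V (payoff 13); vs B: X (payoff 12); vs C: Y (payoff 12); vs D: X (payoff 14).
No cell has both players best-responding. For instance, the Row player's best reply to W is B, but against B the Column player prefers X over W.

No pure-strategy Nash equilibrium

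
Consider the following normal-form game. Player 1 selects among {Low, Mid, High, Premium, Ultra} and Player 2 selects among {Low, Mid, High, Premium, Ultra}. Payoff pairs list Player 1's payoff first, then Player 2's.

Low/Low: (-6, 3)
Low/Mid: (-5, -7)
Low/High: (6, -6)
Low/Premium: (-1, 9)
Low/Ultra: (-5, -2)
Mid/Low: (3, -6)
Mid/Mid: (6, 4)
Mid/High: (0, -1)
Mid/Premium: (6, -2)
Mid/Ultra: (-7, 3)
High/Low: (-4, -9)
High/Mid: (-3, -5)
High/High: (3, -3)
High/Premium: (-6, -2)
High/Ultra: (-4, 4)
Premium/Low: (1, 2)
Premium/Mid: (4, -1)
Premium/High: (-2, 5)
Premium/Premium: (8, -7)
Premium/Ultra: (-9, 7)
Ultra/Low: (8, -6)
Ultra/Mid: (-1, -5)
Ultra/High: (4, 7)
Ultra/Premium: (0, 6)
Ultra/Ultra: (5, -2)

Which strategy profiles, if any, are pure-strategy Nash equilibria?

(Mid, Mid)

Check mutual best responses: a cell is a NE iff neither player can gain by unilaterally deviating.
Player 1's best responses — vs Low: Ultra (payoff 8); vs Mid: Mid (payoff 6); vs High: Low (payoff 6); vs Premium: Premium (payoff 8); vs Ultra: Ultra (payoff 5).
Player 2's best responses — vs Low: Premium (payoff 9); vs Mid: Mid (payoff 4); vs High: Ultra (payoff 4); vs Premium: Ultra (payoff 7); vs Ultra: High (payoff 7).
The only mutual best response is (Mid, Mid); neither player gains by switching there.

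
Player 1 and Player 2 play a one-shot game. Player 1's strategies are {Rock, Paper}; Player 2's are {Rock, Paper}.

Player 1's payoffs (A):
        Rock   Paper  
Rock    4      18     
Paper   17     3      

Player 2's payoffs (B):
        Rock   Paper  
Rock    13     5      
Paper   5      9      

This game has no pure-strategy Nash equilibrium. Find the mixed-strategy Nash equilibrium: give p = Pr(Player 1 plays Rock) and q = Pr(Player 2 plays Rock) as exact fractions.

p = 1/3, q = 15/28

Each player's mixing probability is pinned down by making the *other* player indifferent.
Player 2 indifferent between Rock and Paper: p·13 + (1−p)·5 = p·5 + (1−p)·9 ⟹ 5 + 8p = 9 + (-4)p ⟹ p = 1/3.
Player 1 indifferent between Rock and Paper: q·4 + (1−q)·18 = q·17 + (1−q)·3 ⟹ 18 + (-14)q = 3 + 14q ⟹ q = 15/28.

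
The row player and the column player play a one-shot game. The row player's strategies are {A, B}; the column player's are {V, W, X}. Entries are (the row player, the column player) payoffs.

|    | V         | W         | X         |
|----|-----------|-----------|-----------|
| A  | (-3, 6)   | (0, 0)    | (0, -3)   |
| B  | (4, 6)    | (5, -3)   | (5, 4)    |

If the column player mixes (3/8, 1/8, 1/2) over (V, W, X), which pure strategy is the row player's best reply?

B

Compute the row player's expected payoff from each pure strategy against the given mix.
A: (3/8)·(-3) + (1/8)·0 + (1/2)·0 = -9/8
B: (3/8)·4 + (1/8)·5 + (1/2)·5 = 37/8
Highest expected payoff is 37/8, from B.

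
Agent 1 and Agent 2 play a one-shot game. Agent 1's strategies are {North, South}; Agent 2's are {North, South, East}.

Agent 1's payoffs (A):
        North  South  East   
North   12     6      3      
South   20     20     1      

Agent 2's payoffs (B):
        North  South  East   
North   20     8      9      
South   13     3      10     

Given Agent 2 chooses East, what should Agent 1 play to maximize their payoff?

North

With Agent 2 fixed at East, Agent 1's payoffs are: North → 3, South → 1.
The maximum is 3, achieved by North.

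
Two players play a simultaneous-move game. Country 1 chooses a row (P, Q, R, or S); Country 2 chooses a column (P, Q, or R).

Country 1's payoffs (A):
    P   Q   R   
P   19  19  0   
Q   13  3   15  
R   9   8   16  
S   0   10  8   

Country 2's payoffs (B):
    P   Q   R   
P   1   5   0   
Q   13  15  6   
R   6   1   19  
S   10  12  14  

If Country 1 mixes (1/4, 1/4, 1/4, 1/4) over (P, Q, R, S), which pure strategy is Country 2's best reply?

R

Compute Country 2's expected payoff from each pure strategy against the given mix.
P: (1/4)·1 + (1/4)·13 + (1/4)·6 + (1/4)·10 = 15/2
Q: (1/4)·5 + (1/4)·15 + (1/4)·1 + (1/4)·12 = 33/4
R: (1/4)·0 + (1/4)·6 + (1/4)·19 + (1/4)·14 = 39/4
Highest expected payoff is 39/4, from R.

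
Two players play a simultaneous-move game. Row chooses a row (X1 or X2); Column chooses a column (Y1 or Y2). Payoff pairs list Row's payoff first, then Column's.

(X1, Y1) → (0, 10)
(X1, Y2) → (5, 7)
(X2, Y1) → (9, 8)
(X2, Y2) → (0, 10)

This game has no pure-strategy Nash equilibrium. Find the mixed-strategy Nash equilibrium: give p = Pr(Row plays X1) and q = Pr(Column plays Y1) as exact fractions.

Each player's mixing probability is pinned down by making the *other* player indifferent.
Column indifferent between Y1 and Y2: p·10 + (1−p)·8 = p·7 + (1−p)·10 ⟹ 8 + 2p = 10 + (-3)p ⟹ p = 2/5.
Row indifferent between X1 and X2: q·0 + (1−q)·5 = q·9 + (1−q)·0 ⟹ 5 + (-5)q = 0 + 9q ⟹ q = 5/14.

p = 2/5, q = 5/14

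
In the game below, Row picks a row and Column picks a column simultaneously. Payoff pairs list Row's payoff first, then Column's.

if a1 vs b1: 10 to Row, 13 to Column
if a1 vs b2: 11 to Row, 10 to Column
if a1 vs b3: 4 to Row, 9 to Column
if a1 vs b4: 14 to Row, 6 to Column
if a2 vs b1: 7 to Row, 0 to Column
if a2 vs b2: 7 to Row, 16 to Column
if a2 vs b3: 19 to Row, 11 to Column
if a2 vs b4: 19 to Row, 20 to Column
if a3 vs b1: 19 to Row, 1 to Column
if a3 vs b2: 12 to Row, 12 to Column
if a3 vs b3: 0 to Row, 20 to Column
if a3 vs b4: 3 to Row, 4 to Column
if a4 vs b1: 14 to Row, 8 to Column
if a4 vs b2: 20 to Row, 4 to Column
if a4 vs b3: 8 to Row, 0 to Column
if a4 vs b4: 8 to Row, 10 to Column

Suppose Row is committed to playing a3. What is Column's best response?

b3

With Row fixed at a3, Column's payoffs are: b1 → 1, b2 → 12, b3 → 20, b4 → 4.
The maximum is 20, achieved by b3.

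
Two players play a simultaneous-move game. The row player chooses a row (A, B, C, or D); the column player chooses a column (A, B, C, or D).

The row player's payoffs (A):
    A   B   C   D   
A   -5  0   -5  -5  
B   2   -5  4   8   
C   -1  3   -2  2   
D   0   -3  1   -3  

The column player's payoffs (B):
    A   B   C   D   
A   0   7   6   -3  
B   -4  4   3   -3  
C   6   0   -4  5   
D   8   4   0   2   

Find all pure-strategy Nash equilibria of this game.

Find each player's best response to every opponent strategy; NE are the intersections.
The row player's best responses — vs A: B (payoff 2); vs B: C (payoff 3); vs C: B (payoff 4); vs D: B (payoff 8).
The column player's best responses — vs A: B (payoff 7); vs B: B (payoff 4); vs C: A (payoff 6); vs D: A (payoff 8).
No cell has both players best-responding. For instance, the row player's best reply to B is C, but against C the column player prefers A over B.

No pure-strategy Nash equilibrium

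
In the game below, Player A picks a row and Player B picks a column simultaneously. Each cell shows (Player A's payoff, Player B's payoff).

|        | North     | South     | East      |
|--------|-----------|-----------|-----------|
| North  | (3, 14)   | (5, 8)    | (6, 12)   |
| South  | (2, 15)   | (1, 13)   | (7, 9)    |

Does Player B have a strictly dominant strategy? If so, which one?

North

Check whether one of Player B's strategies beats all alternatives regardless of what the opponent does.
North strictly dominates: vs North: 14 > each of {8, 12}; vs South: 15 > each of {13, 9}.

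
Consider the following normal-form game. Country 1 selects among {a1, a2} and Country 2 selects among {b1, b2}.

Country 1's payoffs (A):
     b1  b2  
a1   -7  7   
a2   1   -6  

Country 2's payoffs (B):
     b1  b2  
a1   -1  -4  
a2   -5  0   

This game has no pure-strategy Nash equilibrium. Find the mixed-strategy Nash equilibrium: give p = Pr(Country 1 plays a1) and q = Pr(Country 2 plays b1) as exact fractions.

p = 5/8, q = 13/21

Each player's mixing probability is pinned down by making the *other* player indifferent.
Country 2 indifferent between b1 and b2: p·(-1) + (1−p)·(-5) = p·(-4) + (1−p)·0 ⟹ (-5) + 4p = 0 + (-4)p ⟹ p = 5/8.
Country 1 indifferent between a1 and a2: q·(-7) + (1−q)·7 = q·1 + (1−q)·(-6) ⟹ 7 + (-14)q = (-6) + 7q ⟹ q = 13/21.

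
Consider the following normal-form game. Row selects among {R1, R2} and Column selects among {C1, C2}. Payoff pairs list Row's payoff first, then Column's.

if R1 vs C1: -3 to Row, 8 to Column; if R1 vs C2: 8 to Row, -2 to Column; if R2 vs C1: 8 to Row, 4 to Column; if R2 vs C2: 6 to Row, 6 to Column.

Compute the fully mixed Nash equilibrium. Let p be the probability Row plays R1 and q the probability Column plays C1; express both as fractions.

p = 1/6, q = 2/13

Each player's mixing probability is pinned down by making the *other* player indifferent.
Column indifferent between C1 and C2: p·8 + (1−p)·4 = p·(-2) + (1−p)·6 ⟹ 4 + 4p = 6 + (-8)p ⟹ p = 1/6.
Row indifferent between R1 and R2: q·(-3) + (1−q)·8 = q·8 + (1−q)·6 ⟹ 8 + (-11)q = 6 + 2q ⟹ q = 2/13.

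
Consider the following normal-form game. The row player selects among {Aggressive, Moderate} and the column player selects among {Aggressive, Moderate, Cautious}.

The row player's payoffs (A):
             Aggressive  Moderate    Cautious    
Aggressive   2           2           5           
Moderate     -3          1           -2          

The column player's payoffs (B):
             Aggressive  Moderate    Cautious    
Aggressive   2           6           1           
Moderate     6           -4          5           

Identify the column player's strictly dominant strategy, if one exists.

A strategy is strictly dominant if it gives the column player a strictly higher payoff than every other strategy, against every choice by the opponent.
Aggressive is not dominant: against Aggressive, Moderate gives 6 > 2.
Moderate is not dominant: against Moderate, Aggressive gives 6 > -4.
Cautious is not dominant: against Aggressive, Aggressive gives 2 > 1.
No single strategy is best against every opponent action.

None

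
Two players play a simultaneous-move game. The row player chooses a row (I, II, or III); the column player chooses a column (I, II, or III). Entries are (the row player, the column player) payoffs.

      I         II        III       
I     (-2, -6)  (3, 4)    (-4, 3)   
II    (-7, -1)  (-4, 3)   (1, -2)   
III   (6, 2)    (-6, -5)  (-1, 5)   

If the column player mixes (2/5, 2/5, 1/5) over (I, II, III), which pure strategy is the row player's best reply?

The row player's best reply maximizes expected payoff against the mix.
I: (2/5)·(-2) + (2/5)·3 + (1/5)·(-4) = -2/5
II: (2/5)·(-7) + (2/5)·(-4) + (1/5)·1 = -21/5
III: (2/5)·6 + (2/5)·(-6) + (1/5)·(-1) = -1/5
Highest expected payoff is -1/5, from III.

III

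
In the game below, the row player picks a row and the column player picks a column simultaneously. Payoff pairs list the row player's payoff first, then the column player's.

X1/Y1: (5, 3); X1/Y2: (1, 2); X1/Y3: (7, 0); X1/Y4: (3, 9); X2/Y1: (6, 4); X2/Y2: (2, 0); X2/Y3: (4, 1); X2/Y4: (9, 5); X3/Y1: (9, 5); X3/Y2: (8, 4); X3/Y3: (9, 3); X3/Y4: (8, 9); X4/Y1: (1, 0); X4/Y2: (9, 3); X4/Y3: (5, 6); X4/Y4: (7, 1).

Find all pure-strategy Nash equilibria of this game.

A profile is a Nash equilibrium when each player is best-responding to the other.
The row player's best responses — vs Y1: X3 (payoff 9); vs Y2: X4 (payoff 9); vs Y3: X3 (payoff 9); vs Y4: X2 (payoff 9).
The column player's best responses — vs X1: Y4 (payoff 9); vs X2: Y4 (payoff 5); vs X3: Y4 (payoff 9); vs X4: Y3 (payoff 6).
The only mutual best response is (X2, Y4); neither player gains by switching there.

(X2, Y4)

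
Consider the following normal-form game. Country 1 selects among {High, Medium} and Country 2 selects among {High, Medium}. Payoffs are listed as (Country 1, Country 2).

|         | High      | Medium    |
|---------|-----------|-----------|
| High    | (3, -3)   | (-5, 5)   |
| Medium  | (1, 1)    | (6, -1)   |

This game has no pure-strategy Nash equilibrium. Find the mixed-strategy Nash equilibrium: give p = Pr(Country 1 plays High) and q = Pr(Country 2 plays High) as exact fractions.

p = 1/5, q = 11/13

In a mixed NE each player is indifferent between their pure strategies, so the opponent's mix sets the indifference.
Country 2 indifferent between High and Medium: p·(-3) + (1−p)·1 = p·5 + (1−p)·(-1) ⟹ 1 + (-4)p = (-1) + 6p ⟹ p = 1/5.
Country 1 indifferent between High and Medium: q·3 + (1−q)·(-5) = q·1 + (1−q)·6 ⟹ (-5) + 8q = 6 + (-5)q ⟹ q = 11/13.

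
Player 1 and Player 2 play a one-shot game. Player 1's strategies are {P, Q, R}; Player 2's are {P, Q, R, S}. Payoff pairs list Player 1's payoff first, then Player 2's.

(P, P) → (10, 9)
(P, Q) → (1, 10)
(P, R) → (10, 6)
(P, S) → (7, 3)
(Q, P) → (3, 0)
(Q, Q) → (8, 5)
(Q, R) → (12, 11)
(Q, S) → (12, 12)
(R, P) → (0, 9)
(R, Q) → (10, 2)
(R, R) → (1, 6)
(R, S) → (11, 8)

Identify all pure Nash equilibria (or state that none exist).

A profile is a Nash equilibrium when each player is best-responding to the other.
Player 1's best responses — vs P: P (payoff 10); vs Q: R (payoff 10); vs R: Q (payoff 12); vs S: Q (payoff 12).
Player 2's best responses — vs P: Q (payoff 10); vs Q: S (payoff 12); vs R: P (payoff 9).
The only mutual best response is (Q, S); neither player gains by switching there.

(Q, S)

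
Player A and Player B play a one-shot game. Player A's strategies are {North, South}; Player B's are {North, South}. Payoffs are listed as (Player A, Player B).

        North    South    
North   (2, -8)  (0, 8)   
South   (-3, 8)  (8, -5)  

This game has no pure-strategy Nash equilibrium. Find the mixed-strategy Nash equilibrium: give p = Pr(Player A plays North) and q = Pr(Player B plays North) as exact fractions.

p = 13/29, q = 8/13

Each player's mixing probability is pinned down by making the *other* player indifferent.
Player B indifferent between North and South: p·(-8) + (1−p)·8 = p·8 + (1−p)·(-5) ⟹ 8 + (-16)p = (-5) + 13p ⟹ p = 13/29.
Player A indifferent between North and South: q·2 + (1−q)·0 = q·(-3) + (1−q)·8 ⟹ 0 + 2q = 8 + (-11)q ⟹ q = 8/13.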